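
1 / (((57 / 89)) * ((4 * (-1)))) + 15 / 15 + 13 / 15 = 561 / 380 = 1.48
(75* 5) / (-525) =-5 / 7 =-0.71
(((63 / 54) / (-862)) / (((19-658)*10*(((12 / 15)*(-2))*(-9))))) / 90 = 7 / 42831607680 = 0.00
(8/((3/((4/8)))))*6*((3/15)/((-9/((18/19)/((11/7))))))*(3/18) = -56/3135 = -0.02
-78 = -78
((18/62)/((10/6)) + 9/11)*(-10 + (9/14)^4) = -159724377/16374820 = -9.75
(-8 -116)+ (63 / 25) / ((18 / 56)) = -2904 / 25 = -116.16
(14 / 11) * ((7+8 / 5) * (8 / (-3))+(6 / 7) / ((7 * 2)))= -33622 / 1155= -29.11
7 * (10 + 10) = 140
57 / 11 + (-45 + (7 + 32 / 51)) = -18059 / 561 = -32.19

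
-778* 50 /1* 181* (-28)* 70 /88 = 1725020500 /11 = 156820045.45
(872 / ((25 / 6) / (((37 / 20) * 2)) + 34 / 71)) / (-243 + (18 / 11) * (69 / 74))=-116541601 / 51797655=-2.25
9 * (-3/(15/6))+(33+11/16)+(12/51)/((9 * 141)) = 39500483/1725840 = 22.89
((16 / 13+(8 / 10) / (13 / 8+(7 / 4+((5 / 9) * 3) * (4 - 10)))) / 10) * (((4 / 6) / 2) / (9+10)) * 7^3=655816 / 981825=0.67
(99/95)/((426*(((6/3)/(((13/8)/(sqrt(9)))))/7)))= 1001/215840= 0.00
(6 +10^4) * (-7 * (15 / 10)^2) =-315189 / 2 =-157594.50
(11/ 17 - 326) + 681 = 6046/ 17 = 355.65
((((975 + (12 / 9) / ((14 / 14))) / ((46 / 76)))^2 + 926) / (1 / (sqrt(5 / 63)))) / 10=1239254389* sqrt(35) / 99981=73329.21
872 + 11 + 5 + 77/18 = 16061/18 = 892.28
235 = 235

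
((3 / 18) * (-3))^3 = -1 / 8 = -0.12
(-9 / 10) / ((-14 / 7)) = 9 / 20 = 0.45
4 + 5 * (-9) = -41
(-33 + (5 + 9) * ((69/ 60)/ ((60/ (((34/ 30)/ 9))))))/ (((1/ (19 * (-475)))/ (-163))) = -157126285709/ 3240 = -48495767.19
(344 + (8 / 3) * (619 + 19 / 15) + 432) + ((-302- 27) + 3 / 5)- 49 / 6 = 188413 / 90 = 2093.48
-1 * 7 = -7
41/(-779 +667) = -41/112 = -0.37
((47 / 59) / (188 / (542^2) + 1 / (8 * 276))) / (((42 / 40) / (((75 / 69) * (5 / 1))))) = 276138160000 / 73190621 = 3772.86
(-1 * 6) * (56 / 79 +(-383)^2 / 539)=-69711690 / 42581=-1637.15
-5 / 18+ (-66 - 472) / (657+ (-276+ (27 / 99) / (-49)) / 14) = -1.12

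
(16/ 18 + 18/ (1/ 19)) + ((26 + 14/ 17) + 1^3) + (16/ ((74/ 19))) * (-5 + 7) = 378.93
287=287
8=8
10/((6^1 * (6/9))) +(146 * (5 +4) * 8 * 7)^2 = 10829210117/2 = 5414605058.50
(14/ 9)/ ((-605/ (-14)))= 196/ 5445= 0.04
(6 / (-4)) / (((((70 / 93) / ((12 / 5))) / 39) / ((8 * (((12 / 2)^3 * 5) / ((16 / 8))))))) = -28203552 / 35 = -805815.77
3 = 3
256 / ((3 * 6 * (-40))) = -16 / 45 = -0.36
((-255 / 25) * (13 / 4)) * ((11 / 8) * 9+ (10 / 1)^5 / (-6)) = 88334363 / 160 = 552089.77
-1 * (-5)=5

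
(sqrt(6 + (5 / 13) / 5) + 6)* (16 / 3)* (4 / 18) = 32* sqrt(1027) / 351 + 64 / 9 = 10.03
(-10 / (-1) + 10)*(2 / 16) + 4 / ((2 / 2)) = 13 / 2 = 6.50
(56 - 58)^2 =4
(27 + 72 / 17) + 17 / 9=5068 / 153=33.12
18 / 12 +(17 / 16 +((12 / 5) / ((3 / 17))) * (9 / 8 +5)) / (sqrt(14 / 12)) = 3 / 2 +6749 * sqrt(42) / 560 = 79.60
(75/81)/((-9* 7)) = -25/1701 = -0.01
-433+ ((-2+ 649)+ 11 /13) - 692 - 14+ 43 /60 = -382541 /780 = -490.44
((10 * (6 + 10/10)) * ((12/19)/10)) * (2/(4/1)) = 42/19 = 2.21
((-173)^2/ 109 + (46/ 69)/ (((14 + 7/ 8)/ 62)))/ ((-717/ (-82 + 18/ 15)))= 4360283524/ 139503105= 31.26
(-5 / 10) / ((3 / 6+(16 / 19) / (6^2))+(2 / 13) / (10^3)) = -555750 / 581921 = -0.96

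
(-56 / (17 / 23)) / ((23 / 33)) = -1848 / 17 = -108.71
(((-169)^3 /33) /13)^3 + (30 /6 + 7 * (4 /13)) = -665416609179837700 /467181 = -1424322926616.96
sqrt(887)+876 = 905.78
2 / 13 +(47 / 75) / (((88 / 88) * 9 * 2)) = 3311 / 17550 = 0.19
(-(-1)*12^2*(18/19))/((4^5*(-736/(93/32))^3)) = -65152917/7943043797745664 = -0.00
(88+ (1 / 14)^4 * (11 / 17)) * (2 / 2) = 57470347 / 653072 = 88.00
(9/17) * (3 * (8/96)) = 9/68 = 0.13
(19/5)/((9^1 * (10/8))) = 76/225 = 0.34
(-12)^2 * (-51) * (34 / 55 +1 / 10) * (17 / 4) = -1232874 / 55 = -22415.89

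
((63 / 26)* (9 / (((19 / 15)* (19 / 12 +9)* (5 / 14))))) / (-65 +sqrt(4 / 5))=-3572100 / 50964973 -285768* sqrt(5) / 662544649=-0.07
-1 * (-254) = 254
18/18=1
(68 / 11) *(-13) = -884 / 11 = -80.36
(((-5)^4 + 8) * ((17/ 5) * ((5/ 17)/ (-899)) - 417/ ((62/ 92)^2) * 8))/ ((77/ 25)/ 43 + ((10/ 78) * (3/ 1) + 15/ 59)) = -106843303415398875/ 16325911021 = -6544400.69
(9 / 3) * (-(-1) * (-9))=-27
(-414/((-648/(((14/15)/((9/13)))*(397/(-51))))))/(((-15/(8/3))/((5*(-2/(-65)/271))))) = 511336/755663175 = 0.00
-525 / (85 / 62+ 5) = -82.41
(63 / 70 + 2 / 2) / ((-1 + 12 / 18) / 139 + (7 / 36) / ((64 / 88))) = 380304 / 53035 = 7.17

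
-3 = -3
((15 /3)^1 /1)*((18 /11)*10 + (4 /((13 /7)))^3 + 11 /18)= 58653065 /435006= 134.83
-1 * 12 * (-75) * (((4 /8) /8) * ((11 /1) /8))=2475 /32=77.34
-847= -847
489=489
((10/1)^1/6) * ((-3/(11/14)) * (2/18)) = -0.71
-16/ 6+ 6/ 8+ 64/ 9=187/ 36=5.19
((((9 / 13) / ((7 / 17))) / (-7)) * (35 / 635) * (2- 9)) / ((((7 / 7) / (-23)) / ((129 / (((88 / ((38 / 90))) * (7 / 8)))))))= -958341 / 635635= -1.51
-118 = -118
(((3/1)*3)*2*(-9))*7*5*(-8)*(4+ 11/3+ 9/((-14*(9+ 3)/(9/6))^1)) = 344115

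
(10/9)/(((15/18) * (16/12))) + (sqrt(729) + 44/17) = 520/17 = 30.59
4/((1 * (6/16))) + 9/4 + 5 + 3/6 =18.42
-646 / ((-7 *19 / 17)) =578 / 7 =82.57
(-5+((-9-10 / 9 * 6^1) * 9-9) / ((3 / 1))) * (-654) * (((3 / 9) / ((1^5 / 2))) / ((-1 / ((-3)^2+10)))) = -455620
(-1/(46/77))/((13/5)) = -385/598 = -0.64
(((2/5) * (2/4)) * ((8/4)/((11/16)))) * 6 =192/55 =3.49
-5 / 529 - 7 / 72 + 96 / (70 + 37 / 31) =104382847 / 84060216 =1.24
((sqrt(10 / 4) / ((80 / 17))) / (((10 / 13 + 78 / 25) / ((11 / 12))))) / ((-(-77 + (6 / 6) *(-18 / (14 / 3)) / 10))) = 425425 *sqrt(10) / 1314640896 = 0.00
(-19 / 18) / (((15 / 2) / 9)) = -19 / 15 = -1.27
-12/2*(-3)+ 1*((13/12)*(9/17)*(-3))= 1107/68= 16.28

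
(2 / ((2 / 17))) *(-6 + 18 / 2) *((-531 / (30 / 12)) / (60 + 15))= -18054 / 125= -144.43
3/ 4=0.75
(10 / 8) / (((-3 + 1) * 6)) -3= -149 / 48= -3.10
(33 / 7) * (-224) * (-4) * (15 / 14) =31680 / 7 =4525.71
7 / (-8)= -7 / 8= -0.88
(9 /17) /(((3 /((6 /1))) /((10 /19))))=180 /323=0.56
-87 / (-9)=29 / 3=9.67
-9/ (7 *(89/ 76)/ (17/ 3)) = -3876/ 623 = -6.22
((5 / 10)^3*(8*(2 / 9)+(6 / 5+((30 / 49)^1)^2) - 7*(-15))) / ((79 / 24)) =11706959 / 2845185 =4.11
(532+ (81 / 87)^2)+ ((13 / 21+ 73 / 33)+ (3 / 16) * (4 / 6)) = 535.82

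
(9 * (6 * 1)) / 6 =9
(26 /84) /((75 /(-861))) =-533 /150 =-3.55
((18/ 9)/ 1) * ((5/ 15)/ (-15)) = -2/ 45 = -0.04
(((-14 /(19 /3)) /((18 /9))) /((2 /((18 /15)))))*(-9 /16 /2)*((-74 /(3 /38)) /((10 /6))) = -104.90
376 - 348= 28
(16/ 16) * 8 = 8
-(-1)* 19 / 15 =19 / 15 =1.27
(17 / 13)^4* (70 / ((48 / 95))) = 277707325 / 685464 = 405.14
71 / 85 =0.84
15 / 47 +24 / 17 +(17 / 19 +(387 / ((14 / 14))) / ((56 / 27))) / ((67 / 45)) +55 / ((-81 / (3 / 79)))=15505915728517 / 121493785896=127.63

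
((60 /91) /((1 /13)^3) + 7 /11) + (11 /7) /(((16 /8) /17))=225235 /154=1462.56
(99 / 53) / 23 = 99 / 1219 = 0.08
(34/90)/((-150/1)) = -17/6750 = -0.00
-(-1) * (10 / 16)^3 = 125 / 512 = 0.24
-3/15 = -1/5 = -0.20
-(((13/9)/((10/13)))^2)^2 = -815730721/65610000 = -12.43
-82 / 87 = -0.94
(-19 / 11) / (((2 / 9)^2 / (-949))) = 1460511 / 44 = 33193.43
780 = 780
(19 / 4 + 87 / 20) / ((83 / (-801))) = -72891 / 830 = -87.82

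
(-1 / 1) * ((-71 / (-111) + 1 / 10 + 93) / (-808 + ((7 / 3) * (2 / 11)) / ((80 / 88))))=104051 / 896362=0.12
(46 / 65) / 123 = 46 / 7995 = 0.01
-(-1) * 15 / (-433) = -15 / 433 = -0.03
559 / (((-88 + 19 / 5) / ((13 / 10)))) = -7267 / 842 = -8.63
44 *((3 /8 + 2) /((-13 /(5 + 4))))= -1881 /26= -72.35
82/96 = 41/48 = 0.85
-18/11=-1.64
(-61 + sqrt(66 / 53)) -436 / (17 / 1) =-1473 / 17 + sqrt(3498) / 53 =-85.53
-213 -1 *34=-247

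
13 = 13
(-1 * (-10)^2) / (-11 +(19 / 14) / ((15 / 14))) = 750 / 73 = 10.27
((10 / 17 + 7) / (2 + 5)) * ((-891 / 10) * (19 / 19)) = -114939 / 1190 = -96.59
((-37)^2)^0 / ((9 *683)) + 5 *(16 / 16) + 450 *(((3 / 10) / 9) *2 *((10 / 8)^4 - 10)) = -174482467 / 786816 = -221.76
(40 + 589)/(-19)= -629/19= -33.11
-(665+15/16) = -10655/16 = -665.94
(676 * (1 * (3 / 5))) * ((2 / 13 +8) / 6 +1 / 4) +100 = 3763 / 5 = 752.60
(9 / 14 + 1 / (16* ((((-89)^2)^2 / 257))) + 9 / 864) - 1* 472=-19873291114751 / 42162785952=-471.35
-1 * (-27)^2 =-729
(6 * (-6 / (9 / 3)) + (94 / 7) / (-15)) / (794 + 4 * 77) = -677 / 57855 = -0.01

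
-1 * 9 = -9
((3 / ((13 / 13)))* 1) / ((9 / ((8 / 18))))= 4 / 27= 0.15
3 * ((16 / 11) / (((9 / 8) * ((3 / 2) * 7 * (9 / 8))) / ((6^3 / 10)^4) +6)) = 3439853568 / 4729846781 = 0.73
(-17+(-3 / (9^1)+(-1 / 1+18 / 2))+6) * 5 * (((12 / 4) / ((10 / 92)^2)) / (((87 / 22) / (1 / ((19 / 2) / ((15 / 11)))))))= -84640 / 551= -153.61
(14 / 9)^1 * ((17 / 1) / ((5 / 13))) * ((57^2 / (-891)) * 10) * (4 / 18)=-4467736 / 8019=-557.14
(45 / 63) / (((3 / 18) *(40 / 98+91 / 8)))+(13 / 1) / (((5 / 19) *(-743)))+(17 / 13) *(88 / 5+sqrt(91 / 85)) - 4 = sqrt(7735) / 65+4308153403 / 223074605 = 20.67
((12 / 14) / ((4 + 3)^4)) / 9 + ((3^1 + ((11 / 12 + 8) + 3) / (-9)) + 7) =15748231 / 1815156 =8.68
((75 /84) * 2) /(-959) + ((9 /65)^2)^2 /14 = -0.00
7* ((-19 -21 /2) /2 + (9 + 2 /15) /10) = -29057 /300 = -96.86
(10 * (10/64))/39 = 25/624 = 0.04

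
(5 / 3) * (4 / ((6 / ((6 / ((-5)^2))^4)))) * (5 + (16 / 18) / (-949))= 1366304 / 74140625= 0.02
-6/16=-3/8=-0.38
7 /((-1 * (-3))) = 7 /3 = 2.33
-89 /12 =-7.42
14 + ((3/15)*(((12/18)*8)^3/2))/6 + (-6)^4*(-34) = -17839226/405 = -44047.47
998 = 998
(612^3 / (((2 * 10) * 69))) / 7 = 19101744 / 805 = 23728.87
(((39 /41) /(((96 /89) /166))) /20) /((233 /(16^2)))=384124 /47765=8.04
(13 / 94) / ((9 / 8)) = 52 / 423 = 0.12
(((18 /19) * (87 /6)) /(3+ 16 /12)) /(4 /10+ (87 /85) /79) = 5257845 /684931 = 7.68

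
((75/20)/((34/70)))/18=175/408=0.43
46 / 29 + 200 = 5846 / 29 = 201.59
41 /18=2.28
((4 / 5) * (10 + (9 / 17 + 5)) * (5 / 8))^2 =17424 / 289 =60.29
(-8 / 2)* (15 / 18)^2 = -25 / 9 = -2.78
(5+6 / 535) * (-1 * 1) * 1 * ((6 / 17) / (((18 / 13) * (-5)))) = 34853 / 136425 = 0.26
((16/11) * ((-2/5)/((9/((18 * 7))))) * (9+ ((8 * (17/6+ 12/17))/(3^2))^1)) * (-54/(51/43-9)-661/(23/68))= 2033911640/10557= 192660.00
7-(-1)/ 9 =64/ 9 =7.11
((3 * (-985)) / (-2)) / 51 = 985 / 34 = 28.97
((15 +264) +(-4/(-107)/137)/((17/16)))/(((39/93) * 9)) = 73.92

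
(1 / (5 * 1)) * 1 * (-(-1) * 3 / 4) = 3 / 20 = 0.15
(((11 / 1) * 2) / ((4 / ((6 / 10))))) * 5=33 / 2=16.50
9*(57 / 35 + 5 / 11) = 18.75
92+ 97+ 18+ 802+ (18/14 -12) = 6988/7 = 998.29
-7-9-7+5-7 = -25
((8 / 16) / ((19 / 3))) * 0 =0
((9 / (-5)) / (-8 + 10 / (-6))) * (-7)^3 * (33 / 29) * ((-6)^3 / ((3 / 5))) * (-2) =-44008272 / 841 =-52328.50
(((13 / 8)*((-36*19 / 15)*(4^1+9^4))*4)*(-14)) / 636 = 42833.53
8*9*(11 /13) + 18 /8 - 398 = -334.83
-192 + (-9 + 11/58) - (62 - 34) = -13271/58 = -228.81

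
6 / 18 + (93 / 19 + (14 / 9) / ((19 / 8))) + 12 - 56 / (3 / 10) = -28862 / 171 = -168.78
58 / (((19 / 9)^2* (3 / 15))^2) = 9513450 / 130321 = 73.00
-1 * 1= -1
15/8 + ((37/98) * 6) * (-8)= -6369/392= -16.25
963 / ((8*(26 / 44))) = 10593 / 52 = 203.71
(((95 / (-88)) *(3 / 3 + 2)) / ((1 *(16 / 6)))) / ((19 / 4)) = -45 / 176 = -0.26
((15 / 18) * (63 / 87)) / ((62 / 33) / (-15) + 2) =17325 / 53824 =0.32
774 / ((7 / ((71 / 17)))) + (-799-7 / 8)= -321849 / 952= -338.08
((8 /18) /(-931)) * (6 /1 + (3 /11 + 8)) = -628 /92169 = -0.01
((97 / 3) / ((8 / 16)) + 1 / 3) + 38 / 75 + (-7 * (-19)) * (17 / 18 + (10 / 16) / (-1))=194387 / 1800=107.99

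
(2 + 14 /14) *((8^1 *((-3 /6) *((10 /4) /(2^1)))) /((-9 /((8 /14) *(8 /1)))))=160 /21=7.62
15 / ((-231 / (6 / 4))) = -15 / 154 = -0.10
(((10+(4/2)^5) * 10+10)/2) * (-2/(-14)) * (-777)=-23865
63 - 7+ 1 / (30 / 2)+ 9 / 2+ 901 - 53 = 27257 / 30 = 908.57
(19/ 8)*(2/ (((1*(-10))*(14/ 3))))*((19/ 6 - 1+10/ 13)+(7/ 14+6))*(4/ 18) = -874/ 4095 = -0.21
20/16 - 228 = -907/4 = -226.75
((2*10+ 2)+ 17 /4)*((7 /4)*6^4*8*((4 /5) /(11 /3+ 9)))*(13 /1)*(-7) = -52009776 /19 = -2737356.63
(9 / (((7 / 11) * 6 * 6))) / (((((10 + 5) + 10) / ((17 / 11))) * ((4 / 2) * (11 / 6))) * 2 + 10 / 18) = 1683 / 510580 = 0.00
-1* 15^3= -3375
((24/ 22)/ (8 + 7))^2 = 16/ 3025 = 0.01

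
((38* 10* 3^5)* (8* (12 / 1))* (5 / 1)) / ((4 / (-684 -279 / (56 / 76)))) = -82424530800 / 7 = -11774932971.43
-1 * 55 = -55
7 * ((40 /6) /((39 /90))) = 1400 /13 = 107.69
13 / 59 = 0.22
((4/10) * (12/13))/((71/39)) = 72/355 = 0.20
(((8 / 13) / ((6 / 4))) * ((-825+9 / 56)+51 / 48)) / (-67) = 92263 / 18291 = 5.04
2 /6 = 1 /3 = 0.33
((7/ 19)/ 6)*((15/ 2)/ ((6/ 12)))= 35/ 38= 0.92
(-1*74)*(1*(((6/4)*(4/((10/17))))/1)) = -3774/5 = -754.80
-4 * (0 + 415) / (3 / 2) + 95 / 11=-36235 / 33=-1098.03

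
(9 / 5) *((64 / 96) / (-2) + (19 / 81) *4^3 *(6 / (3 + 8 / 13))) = 31193 / 705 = 44.25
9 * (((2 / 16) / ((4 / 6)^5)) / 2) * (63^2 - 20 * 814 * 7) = -240550317 / 512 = -469824.84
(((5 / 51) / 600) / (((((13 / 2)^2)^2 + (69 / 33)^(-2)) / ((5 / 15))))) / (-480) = -529 / 8322976314000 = -0.00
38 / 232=19 / 116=0.16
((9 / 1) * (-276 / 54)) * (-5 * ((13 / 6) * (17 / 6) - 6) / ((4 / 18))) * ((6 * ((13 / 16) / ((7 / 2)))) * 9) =1802.01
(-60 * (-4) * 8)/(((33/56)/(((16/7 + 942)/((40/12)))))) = 10152960/11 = 922996.36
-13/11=-1.18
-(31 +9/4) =-133/4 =-33.25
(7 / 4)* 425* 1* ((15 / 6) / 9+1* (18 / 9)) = 121975 / 72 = 1694.10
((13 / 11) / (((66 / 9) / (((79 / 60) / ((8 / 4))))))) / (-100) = -1027 / 968000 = -0.00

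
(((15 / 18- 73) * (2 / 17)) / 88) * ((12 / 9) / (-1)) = 433 / 3366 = 0.13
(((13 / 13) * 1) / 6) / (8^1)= 0.02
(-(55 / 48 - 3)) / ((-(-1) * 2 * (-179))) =-89 / 17184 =-0.01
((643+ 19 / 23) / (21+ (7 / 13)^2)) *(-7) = -1251276 / 5911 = -211.69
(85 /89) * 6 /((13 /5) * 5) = 510 /1157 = 0.44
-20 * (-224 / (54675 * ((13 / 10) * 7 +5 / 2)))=448 / 63423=0.01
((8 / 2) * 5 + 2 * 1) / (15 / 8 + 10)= 176 / 95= 1.85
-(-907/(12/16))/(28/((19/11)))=17233/231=74.60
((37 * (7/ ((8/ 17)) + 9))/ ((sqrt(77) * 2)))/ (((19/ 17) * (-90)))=-120139 * sqrt(77)/ 2106720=-0.50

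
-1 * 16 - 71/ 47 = -823/ 47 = -17.51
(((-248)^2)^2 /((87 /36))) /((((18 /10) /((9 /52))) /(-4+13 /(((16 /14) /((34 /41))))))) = 817693392.05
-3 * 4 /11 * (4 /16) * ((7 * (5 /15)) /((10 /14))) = -49 /55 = -0.89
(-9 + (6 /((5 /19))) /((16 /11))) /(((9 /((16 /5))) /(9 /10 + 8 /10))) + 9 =4888 /375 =13.03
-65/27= -2.41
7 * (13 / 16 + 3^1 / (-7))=43 / 16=2.69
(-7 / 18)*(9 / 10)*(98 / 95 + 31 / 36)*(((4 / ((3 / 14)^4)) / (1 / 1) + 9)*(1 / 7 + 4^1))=-28982190781 / 5540400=-5231.06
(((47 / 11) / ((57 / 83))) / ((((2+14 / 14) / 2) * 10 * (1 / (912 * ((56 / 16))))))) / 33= 218456 / 5445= 40.12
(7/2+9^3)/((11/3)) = 4395/22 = 199.77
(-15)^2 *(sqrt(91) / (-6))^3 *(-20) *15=56875 *sqrt(91) / 2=271276.46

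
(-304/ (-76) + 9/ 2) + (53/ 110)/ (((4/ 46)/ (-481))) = -584469/ 220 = -2656.68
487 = 487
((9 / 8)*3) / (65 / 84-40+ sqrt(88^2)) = 567 / 8194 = 0.07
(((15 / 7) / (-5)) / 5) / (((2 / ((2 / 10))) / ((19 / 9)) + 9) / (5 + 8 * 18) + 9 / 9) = -8493 / 108220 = -0.08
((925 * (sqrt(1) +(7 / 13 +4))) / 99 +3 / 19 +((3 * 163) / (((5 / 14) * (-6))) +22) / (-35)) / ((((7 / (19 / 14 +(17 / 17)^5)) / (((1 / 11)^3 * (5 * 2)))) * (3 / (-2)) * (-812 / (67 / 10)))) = 920623617 / 1144551057650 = 0.00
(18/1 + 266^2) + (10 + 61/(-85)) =6016579/85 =70783.28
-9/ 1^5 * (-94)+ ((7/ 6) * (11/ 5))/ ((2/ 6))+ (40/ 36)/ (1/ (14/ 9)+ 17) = 18979151/ 22230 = 853.76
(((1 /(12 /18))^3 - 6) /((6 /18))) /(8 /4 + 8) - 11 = -11.79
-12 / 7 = -1.71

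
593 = 593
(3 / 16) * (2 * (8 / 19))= 3 / 19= 0.16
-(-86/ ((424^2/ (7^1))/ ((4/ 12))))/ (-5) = -301/ 1348320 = -0.00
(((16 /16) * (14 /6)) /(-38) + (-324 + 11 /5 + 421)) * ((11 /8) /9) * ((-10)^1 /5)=-30.29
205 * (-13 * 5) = -13325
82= 82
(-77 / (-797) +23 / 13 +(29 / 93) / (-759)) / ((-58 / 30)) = -6821437075 / 7069735101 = -0.96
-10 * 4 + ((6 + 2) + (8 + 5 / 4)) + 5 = -71 / 4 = -17.75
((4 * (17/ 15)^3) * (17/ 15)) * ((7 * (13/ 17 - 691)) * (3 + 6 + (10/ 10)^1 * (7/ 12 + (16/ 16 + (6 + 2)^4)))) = -19886244480326/ 151875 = -130938235.26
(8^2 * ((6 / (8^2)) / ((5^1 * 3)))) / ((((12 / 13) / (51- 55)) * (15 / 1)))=-26 / 225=-0.12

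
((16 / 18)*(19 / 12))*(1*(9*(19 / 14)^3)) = 130321 / 4116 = 31.66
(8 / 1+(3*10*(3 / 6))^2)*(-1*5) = -1165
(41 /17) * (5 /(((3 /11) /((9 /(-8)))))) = -6765 /136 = -49.74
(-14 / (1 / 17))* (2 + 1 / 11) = -5474 / 11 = -497.64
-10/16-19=-19.62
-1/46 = -0.02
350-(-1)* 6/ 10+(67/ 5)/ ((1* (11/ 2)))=353.04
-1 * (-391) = 391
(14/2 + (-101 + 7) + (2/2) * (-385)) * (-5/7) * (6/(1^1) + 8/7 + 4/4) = 134520/49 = 2745.31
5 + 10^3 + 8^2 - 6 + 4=1067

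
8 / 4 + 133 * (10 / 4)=669 / 2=334.50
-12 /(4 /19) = -57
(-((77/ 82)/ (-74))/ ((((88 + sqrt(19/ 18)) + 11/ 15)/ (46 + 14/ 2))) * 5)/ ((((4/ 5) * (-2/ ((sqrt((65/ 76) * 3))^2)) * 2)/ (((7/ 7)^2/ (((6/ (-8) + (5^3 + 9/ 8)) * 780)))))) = -2036929125/ 6554626791964352 + 7651875 * sqrt(38)/ 13109253583928704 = -0.00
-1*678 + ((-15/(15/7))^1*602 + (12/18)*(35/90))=-132077/27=-4891.74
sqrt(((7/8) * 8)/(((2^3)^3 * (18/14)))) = 7 * sqrt(2)/96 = 0.10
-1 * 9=-9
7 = 7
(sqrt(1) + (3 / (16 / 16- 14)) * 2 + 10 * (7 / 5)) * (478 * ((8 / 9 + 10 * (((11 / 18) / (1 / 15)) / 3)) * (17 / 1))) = 48292818 / 13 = 3714832.15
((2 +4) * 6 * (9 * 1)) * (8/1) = 2592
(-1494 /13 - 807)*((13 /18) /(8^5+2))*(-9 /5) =2397 /65540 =0.04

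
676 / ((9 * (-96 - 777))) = -676 / 7857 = -0.09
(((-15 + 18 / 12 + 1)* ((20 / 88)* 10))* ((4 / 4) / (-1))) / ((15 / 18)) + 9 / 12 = 1533 / 44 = 34.84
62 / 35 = 1.77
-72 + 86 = 14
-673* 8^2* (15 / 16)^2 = -151425 / 4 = -37856.25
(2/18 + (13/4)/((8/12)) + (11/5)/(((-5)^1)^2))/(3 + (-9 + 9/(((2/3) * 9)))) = -45667/40500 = -1.13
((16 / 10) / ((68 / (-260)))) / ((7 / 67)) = -6968 / 119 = -58.55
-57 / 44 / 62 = -57 / 2728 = -0.02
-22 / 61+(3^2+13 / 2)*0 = -22 / 61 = -0.36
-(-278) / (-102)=-139 / 51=-2.73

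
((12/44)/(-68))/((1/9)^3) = -2187/748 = -2.92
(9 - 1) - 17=-9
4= 4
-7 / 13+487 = 6324 / 13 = 486.46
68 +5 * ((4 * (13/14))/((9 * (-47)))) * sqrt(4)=201088/2961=67.91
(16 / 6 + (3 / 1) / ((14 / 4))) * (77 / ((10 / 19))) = 7733 / 15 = 515.53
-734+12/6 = -732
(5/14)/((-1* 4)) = -5/56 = -0.09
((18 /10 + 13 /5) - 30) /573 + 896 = 2566912 /2865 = 895.96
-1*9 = -9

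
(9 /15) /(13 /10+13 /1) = 6 /143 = 0.04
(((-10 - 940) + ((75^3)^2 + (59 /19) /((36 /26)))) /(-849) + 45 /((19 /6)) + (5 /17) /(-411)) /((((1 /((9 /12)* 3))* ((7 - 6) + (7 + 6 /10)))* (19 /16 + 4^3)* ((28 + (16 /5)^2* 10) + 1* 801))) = -7088154047219593150 /7846749378534507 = -903.32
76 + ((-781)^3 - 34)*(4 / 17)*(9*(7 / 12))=-588468810.76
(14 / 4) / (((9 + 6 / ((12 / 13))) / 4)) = 28 / 31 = 0.90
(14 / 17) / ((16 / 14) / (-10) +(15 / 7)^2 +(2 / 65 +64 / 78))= 133770 / 865589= 0.15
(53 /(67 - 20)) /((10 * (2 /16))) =0.90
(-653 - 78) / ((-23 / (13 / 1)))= 9503 / 23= 413.17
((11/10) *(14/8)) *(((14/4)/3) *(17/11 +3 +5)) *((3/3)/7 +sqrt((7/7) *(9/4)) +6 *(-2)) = -7105/32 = -222.03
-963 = -963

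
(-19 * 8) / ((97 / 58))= -8816 / 97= -90.89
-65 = -65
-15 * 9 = -135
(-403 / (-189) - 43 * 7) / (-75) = 56486 / 14175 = 3.98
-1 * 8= -8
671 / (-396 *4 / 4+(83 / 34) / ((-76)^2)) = -131773664 / 77767981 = -1.69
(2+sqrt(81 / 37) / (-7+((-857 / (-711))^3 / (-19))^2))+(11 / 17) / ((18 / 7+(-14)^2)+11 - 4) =49003 / 24463 - 419727394820541687489 *sqrt(37) / 12064163292454271046326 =1.79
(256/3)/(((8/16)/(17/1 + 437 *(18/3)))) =1351168/3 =450389.33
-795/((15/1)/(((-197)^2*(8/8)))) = -2056877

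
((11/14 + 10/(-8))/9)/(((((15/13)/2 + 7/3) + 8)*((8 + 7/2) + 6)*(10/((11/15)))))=-1859/93822750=-0.00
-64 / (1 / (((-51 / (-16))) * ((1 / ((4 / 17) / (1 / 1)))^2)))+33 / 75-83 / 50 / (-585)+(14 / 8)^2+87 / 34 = -14633812267 / 3978000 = -3678.69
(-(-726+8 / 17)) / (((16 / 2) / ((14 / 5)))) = 43169 / 170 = 253.94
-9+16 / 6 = -19 / 3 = -6.33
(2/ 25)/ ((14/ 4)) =4/ 175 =0.02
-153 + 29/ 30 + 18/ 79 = -359779/ 2370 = -151.81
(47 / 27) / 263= 0.01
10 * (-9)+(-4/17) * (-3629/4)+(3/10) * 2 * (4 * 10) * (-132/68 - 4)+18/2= -172/17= -10.12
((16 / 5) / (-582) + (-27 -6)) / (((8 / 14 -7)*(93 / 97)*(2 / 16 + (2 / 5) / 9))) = 2689288 / 85095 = 31.60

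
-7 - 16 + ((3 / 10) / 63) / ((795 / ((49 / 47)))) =-25781843 / 1120950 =-23.00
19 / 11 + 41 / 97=2294 / 1067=2.15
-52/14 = -26/7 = -3.71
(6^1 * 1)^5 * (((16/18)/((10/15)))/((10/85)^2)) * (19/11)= 14232672/11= 1293879.27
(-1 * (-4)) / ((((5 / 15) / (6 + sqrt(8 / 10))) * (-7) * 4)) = -18 / 7 - 6 * sqrt(5) / 35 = -2.95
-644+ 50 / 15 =-1922 / 3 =-640.67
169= 169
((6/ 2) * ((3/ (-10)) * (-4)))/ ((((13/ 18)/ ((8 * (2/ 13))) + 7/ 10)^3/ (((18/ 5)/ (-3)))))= -12899450880/ 6362477477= -2.03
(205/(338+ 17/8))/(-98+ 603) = 328/274821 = 0.00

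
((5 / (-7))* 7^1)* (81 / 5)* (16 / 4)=-324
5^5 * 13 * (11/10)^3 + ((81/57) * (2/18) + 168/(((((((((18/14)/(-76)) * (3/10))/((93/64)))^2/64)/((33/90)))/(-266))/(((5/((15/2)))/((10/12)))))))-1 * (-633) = -68775483107.91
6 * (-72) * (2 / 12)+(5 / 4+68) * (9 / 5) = 1053 / 20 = 52.65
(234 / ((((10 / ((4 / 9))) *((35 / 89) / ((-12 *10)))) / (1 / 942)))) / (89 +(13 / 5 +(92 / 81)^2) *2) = -121457232 / 3489183229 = -0.03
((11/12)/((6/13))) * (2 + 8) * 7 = 5005/36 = 139.03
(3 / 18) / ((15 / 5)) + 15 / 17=287 / 306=0.94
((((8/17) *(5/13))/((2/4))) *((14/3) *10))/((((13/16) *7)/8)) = 204800/8619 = 23.76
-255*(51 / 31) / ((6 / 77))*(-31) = 333795 / 2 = 166897.50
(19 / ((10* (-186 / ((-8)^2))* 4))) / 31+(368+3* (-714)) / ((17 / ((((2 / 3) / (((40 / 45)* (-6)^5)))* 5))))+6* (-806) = -4835.95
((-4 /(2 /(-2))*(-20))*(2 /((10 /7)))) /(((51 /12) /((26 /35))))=-1664 /85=-19.58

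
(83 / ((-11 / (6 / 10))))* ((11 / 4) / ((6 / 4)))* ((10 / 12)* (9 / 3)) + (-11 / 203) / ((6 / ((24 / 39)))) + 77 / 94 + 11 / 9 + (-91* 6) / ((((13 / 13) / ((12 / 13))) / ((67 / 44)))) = -38614303067 / 49117068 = -786.17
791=791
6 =6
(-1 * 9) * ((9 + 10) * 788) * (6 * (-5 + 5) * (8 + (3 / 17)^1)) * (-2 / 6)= 0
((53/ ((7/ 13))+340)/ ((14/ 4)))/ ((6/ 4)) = 4092/ 49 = 83.51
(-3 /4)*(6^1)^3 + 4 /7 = -1130 /7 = -161.43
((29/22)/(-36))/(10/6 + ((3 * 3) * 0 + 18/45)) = -145/8184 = -0.02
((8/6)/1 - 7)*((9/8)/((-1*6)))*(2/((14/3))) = 51/112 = 0.46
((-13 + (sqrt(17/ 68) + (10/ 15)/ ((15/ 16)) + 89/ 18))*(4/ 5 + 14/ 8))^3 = -2242946629/ 421875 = -5316.61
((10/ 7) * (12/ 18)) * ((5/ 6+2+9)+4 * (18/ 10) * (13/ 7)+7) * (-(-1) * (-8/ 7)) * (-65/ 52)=135260/ 3087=43.82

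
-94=-94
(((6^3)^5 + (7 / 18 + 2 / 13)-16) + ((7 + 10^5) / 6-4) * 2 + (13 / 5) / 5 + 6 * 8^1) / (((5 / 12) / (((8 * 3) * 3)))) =132027953036633616 / 1625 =81247971099466.84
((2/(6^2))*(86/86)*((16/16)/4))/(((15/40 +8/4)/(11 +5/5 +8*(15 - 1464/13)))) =-3332/741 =-4.50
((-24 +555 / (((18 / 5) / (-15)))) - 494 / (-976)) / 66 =-1139965 / 32208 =-35.39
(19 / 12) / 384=0.00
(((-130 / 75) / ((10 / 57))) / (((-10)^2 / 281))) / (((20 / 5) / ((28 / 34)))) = -485849 / 85000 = -5.72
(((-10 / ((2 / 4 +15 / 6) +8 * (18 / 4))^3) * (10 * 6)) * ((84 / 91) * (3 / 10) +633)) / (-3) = 548840 / 257049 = 2.14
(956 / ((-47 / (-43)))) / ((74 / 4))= 82216 / 1739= 47.28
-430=-430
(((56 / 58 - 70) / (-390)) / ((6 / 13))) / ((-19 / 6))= -1001 / 8265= -0.12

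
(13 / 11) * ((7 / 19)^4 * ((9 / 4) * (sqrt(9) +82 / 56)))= 5016375 / 22936496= 0.22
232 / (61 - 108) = -232 / 47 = -4.94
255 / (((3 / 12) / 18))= 18360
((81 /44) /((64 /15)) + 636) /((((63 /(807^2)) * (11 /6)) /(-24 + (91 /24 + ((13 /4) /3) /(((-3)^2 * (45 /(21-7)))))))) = -8475372809035337 /117089280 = -72383849.39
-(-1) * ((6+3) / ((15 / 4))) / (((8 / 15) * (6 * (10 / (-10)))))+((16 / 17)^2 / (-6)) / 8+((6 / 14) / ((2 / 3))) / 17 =-17737 / 24276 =-0.73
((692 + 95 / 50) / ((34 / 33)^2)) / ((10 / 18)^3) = 5508740259 / 1445000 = 3812.28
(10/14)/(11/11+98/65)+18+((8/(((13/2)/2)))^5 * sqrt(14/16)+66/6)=33414/1141+8388608 * sqrt(14)/371293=113.82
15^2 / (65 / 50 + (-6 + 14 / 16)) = -58.82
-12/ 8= -3/ 2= -1.50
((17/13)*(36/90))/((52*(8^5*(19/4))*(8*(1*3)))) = 0.00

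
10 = 10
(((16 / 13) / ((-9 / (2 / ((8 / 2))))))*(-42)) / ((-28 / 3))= -4 / 13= -0.31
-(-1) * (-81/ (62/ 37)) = -2997/ 62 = -48.34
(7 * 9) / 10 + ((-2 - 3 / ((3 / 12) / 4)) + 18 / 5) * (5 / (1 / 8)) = -18497 / 10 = -1849.70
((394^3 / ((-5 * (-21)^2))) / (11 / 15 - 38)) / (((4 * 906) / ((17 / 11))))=0.32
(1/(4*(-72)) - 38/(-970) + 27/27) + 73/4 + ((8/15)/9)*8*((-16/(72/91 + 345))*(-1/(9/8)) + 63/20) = 20.80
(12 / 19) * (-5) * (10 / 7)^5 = -18.79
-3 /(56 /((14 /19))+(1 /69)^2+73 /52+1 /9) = -742716 /19190585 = -0.04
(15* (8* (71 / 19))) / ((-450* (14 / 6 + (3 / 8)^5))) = -9306112 / 21859975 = -0.43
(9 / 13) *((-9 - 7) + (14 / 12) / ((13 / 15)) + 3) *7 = -19089 / 338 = -56.48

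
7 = 7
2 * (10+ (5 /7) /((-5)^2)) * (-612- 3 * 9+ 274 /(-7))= -3332394 /245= -13601.61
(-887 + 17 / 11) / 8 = -2435 / 22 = -110.68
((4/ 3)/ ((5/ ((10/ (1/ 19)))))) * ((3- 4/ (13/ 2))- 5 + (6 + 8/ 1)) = 22496/ 39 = 576.82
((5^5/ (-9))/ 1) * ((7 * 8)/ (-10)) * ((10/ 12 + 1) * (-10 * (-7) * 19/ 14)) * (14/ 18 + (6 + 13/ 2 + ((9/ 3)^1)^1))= 1339559375/ 243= 5512590.02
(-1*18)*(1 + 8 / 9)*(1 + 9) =-340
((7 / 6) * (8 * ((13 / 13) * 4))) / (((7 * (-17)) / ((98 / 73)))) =-1568 / 3723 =-0.42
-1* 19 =-19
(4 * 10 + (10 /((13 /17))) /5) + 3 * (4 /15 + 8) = 4382 /65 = 67.42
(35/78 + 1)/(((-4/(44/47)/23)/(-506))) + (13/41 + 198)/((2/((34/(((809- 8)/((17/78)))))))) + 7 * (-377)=1307.92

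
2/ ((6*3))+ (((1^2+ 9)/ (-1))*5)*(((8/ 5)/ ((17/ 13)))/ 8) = -1153/ 153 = -7.54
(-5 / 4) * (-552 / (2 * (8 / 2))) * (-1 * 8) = -690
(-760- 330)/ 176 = -545/ 88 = -6.19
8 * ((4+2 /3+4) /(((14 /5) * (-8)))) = -65 /21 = -3.10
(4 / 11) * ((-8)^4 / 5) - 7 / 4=65151 / 220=296.14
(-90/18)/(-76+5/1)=5/71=0.07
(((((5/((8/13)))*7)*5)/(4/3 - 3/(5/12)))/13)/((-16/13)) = 34125/11264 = 3.03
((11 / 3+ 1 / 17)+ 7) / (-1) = -547 / 51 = -10.73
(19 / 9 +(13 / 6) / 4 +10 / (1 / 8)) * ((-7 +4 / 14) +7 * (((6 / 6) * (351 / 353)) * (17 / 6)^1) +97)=3235279003 / 355824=9092.36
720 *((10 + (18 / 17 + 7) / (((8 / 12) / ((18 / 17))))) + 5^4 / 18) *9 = 107721720 / 289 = 372739.52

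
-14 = -14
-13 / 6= -2.17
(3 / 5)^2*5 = 9 / 5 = 1.80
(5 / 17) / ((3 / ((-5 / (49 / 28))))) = -100 / 357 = -0.28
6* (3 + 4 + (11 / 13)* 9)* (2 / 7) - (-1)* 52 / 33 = 79972 / 3003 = 26.63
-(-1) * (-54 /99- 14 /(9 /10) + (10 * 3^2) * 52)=4663.90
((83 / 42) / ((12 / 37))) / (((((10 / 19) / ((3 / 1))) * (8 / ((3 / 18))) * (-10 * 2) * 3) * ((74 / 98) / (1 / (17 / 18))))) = -11039 / 652800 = -0.02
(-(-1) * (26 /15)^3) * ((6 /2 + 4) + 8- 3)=70304 /1125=62.49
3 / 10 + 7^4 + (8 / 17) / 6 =1224703 / 510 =2401.38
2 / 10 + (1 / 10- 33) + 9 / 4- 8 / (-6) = -1747 / 60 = -29.12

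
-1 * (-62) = 62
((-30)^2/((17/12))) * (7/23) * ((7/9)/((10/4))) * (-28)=-658560/391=-1684.30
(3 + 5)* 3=24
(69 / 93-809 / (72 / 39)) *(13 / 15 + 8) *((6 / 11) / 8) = -8657635 / 32736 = -264.47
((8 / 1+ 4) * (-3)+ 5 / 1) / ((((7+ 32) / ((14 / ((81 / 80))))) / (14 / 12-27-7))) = 3419920 / 9477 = 360.87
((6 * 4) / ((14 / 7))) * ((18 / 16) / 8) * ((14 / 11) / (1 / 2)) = 4.30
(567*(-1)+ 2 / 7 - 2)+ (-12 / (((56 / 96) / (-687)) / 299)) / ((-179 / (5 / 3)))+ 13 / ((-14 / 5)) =-100035073 / 2506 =-39918.23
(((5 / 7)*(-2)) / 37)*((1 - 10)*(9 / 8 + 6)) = 2565 / 1036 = 2.48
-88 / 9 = -9.78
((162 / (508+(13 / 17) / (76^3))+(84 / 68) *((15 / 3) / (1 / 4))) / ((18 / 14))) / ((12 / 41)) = 1428596191099 / 21482314911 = 66.50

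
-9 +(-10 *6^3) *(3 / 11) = -6579 / 11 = -598.09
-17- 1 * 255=-272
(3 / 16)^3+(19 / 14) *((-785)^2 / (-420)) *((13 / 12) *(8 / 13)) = -2397842813 / 1806336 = -1327.46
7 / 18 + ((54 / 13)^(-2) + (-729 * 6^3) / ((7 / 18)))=-8264961311 / 20412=-404906.98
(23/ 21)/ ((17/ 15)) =115/ 119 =0.97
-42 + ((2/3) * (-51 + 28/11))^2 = 1090618/1089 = 1001.49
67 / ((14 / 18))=603 / 7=86.14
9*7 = 63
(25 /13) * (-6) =-150 /13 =-11.54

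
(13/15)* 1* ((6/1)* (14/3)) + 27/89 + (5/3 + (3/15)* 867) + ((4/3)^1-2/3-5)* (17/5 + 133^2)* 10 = -204647765/267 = -766471.03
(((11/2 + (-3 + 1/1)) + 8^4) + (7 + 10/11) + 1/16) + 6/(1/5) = 728195/176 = 4137.47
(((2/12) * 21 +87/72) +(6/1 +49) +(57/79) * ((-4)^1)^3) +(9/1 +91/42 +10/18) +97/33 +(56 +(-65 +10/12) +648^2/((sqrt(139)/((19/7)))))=1252991/62568 +7978176 * sqrt(139)/973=96691.46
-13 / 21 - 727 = -15280 / 21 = -727.62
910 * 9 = 8190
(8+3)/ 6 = 11/ 6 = 1.83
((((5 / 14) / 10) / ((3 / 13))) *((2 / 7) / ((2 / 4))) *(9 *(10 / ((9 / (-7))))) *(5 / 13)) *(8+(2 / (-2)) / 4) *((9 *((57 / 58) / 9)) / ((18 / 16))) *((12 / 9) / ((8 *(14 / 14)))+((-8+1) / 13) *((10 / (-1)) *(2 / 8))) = -1737550 / 71253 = -24.39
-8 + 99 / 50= -301 / 50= -6.02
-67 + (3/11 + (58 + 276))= 2940/11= 267.27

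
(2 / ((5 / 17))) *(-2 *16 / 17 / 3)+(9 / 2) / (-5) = -31 / 6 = -5.17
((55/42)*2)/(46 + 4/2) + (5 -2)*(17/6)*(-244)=-2090537/1008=-2073.95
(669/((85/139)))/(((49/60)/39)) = 43519788/833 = 52244.64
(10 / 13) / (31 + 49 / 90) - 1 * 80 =-2951660 / 36907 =-79.98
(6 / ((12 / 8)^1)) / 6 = 2 / 3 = 0.67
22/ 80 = 11/ 40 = 0.28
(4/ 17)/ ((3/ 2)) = 8/ 51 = 0.16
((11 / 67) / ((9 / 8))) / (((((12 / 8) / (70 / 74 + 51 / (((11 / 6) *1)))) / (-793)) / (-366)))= 18121686752 / 22311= 812231.04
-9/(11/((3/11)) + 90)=-27/391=-0.07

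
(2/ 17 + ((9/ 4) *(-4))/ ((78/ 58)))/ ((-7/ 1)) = 1453/ 1547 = 0.94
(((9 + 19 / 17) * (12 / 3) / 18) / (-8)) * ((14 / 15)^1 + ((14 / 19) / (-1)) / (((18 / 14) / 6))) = 602 / 855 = 0.70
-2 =-2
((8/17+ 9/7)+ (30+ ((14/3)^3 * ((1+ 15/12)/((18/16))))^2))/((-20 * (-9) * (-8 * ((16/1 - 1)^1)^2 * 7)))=-3586814027/196751268000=-0.02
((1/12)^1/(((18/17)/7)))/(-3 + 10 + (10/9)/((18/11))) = 357/4976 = 0.07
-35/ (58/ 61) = -2135/ 58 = -36.81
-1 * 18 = -18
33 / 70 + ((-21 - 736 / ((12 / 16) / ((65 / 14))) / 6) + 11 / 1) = -484403 / 630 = -768.89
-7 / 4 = -1.75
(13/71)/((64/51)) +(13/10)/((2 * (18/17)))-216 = -44012317/204480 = -215.24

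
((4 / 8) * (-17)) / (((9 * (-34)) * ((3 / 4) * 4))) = 1 / 108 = 0.01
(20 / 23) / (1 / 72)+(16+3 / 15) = 9063 / 115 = 78.81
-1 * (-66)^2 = -4356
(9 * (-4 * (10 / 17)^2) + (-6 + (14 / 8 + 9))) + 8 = 339 / 1156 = 0.29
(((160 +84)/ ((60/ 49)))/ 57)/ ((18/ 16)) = 23912/ 7695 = 3.11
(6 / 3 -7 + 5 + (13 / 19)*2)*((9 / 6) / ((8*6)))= 13 / 304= 0.04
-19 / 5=-3.80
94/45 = 2.09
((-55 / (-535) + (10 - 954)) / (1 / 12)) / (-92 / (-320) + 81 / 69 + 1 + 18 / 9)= -2230013760 / 878363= -2538.83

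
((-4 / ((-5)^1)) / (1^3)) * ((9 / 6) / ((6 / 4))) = 0.80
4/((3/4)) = 16/3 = 5.33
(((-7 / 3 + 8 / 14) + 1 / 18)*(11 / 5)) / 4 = -473 / 504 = -0.94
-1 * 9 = -9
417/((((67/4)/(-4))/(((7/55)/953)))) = -46704/3511805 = -0.01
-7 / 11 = -0.64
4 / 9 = 0.44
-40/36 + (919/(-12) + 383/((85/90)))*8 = 402460/153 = 2630.46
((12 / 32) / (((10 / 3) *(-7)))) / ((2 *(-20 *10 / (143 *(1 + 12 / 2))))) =1287 / 32000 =0.04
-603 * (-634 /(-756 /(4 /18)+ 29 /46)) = -17585892 /156463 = -112.40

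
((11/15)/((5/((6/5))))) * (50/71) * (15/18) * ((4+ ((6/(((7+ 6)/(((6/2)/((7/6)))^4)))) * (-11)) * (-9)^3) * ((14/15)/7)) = 222241365104/99725535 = 2228.53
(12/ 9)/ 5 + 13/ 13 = 19/ 15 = 1.27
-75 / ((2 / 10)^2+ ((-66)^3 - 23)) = 1875 / 7187974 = 0.00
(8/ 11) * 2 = 16/ 11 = 1.45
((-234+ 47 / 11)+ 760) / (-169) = -5833 / 1859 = -3.14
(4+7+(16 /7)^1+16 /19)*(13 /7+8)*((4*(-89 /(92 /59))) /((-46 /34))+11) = 535999782 /21413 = 25031.51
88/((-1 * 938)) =-44/469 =-0.09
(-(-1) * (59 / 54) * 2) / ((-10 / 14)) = -413 / 135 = -3.06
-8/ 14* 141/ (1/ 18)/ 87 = -3384/ 203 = -16.67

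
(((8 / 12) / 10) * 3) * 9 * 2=18 / 5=3.60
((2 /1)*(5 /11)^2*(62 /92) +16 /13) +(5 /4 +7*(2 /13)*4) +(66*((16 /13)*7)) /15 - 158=-81782897 /723580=-113.03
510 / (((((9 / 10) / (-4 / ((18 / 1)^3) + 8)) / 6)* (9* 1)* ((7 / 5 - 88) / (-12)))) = 396542000 / 946971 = 418.75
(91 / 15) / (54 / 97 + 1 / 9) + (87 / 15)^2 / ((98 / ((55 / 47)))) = 127364819 / 13426490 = 9.49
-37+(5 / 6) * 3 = -69 / 2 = -34.50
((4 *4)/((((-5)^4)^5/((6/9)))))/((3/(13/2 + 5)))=368/858306884765625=0.00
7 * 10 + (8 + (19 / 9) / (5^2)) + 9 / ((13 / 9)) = 246622 / 2925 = 84.32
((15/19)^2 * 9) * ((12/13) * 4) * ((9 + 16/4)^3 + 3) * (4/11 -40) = -8475840000/4693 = -1806060.09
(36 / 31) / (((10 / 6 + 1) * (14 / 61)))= 1647 / 868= 1.90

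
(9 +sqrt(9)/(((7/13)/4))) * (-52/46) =-5694/161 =-35.37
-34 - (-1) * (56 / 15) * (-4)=-734 / 15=-48.93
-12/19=-0.63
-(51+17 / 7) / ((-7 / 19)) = 145.02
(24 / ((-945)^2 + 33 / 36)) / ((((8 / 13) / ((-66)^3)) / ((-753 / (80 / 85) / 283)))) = 107646911658 / 3032716013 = 35.50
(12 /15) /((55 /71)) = 284 /275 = 1.03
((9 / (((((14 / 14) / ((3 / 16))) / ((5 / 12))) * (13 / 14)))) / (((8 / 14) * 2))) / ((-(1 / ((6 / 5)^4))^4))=-4859802614016 / 396728515625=-12.25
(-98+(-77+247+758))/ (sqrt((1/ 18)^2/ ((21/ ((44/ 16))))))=29880 * sqrt(231)/ 11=41285.15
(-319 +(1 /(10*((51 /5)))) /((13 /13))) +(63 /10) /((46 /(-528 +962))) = -1522267 /5865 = -259.55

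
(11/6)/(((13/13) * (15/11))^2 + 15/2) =1331/6795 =0.20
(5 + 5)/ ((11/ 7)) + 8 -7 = 81/ 11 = 7.36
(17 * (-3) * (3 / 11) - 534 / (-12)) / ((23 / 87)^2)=5093937 / 11638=437.70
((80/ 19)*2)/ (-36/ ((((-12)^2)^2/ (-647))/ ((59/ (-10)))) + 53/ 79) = -1.41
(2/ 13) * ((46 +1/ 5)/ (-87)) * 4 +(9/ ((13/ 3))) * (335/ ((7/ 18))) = 1815626/ 1015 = 1788.79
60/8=15/2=7.50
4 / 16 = 1 / 4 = 0.25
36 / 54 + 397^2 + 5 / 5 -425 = 471557 / 3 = 157185.67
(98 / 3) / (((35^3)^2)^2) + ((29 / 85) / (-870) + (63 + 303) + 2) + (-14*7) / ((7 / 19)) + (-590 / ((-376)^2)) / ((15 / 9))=25358535168785223332481517 / 248620149039773437500000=102.00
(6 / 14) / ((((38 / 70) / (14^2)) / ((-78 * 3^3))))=-6191640 / 19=-325875.79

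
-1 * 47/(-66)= 47/66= 0.71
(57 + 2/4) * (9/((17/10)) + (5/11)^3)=14020225/45254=309.81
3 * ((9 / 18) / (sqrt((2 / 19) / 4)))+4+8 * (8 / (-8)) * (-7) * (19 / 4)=3 * sqrt(38) / 2+270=279.25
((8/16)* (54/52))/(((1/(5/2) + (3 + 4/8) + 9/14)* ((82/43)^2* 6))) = 194145/37062688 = 0.01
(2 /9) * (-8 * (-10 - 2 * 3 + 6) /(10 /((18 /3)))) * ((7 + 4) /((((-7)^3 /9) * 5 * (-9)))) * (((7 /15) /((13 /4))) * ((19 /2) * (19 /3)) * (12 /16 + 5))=1461328 /429975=3.40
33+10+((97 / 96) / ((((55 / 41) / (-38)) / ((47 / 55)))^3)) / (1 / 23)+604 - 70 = -109306170400136207 / 332167687500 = -329069.25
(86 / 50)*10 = 86 / 5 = 17.20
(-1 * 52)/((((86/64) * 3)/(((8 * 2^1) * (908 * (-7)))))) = 169222144/129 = 1311799.57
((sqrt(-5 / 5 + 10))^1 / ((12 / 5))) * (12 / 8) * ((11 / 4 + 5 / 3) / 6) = 265 / 192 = 1.38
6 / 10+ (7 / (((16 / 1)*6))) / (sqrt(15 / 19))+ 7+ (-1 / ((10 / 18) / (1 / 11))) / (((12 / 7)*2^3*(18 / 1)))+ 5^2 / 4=7*sqrt(285) / 1440+ 146249 / 10560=13.93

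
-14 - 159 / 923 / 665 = -8593289 / 613795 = -14.00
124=124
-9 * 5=-45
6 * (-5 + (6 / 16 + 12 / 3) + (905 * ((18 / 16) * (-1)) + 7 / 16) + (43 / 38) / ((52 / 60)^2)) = -156718269 / 25688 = -6100.84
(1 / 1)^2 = 1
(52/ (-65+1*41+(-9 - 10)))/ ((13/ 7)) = -28/ 43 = -0.65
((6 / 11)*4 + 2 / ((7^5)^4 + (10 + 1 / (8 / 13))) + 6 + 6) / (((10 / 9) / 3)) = 38.29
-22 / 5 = -4.40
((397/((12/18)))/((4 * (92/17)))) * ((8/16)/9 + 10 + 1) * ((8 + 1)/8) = 4029153/11776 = 342.15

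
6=6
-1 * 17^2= -289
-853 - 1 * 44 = -897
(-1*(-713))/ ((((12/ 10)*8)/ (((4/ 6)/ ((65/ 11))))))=7843/ 936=8.38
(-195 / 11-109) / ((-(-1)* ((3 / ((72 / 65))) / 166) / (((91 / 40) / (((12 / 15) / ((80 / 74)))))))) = -9718968 / 407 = -23879.53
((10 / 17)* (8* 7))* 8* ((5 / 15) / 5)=896 / 51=17.57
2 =2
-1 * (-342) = 342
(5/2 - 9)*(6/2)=-39/2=-19.50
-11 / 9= -1.22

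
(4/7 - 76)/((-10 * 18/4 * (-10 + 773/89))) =-15664/12285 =-1.28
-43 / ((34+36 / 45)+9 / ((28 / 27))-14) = -6020 / 4127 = -1.46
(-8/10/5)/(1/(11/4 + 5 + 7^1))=-59/25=-2.36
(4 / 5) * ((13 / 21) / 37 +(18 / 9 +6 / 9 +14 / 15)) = 2.89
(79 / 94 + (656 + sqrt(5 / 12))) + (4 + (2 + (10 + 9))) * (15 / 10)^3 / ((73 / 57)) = sqrt(15) / 6 + 19837281 / 27448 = 723.37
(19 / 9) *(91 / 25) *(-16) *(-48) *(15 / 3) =442624 / 15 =29508.27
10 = 10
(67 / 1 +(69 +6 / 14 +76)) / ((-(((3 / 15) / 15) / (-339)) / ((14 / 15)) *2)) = 2520465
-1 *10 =-10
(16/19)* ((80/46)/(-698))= -320/152513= -0.00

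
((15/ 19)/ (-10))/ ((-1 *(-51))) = -1/ 646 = -0.00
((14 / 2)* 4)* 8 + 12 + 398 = 634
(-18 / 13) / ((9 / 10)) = -20 / 13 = -1.54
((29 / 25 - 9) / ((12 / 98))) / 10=-2401 / 375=-6.40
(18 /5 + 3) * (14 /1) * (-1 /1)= -462 /5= -92.40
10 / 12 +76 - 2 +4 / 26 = 5849 / 78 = 74.99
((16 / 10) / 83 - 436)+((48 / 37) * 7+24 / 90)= -19652848 / 46065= -426.63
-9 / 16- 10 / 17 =-1.15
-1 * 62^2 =-3844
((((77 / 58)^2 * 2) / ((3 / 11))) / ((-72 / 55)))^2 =12866891832025 / 131995609344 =97.48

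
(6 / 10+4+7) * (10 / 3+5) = 290 / 3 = 96.67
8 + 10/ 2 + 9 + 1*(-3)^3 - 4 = -9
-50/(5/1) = -10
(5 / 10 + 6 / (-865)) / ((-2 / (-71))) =60563 / 3460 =17.50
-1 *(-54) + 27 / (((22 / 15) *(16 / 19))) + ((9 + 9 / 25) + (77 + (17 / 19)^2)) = 517886223 / 3176800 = 163.02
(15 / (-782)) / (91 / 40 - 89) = 0.00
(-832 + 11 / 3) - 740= -4705 / 3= -1568.33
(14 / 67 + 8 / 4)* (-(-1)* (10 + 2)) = 1776 / 67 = 26.51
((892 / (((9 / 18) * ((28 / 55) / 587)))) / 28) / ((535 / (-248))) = -34054.73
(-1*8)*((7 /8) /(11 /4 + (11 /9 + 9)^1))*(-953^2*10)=2288686680 /467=4900828.01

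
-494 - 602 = -1096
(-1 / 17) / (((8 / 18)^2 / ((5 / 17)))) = -405 / 4624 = -0.09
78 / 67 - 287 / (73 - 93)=20789 / 1340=15.51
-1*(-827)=827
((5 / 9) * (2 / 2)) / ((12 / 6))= 5 / 18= 0.28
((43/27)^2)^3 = 16.32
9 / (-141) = -0.06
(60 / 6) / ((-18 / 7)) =-3.89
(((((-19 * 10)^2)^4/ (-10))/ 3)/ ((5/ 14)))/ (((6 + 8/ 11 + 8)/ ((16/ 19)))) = -2202499964896000000/ 243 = -9063785863769547.33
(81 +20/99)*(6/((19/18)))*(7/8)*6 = 506457/209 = 2423.24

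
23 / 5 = 4.60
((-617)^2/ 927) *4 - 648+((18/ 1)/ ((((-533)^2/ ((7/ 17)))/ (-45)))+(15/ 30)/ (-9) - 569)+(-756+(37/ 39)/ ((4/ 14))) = -1464257501039/ 4476958551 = -327.07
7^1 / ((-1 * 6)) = -7 / 6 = -1.17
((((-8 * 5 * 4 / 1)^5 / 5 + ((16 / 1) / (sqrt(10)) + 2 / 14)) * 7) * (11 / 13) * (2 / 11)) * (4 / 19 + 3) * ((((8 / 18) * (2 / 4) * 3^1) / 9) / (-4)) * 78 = 17909678079878 / 171 -6832 * sqrt(10) / 855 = 104734959506.18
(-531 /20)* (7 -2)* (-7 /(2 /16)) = 7434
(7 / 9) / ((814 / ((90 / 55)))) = 7 / 4477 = 0.00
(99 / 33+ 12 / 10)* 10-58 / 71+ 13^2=14923 / 71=210.18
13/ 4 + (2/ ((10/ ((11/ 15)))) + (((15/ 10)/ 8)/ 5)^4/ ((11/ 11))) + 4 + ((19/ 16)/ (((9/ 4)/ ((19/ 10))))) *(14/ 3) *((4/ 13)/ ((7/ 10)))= 135914729231/ 14376960000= 9.45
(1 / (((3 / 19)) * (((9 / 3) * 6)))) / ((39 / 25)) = 475 / 2106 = 0.23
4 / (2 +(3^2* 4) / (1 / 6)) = 2 / 109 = 0.02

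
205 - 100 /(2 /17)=-645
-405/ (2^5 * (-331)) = 405/ 10592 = 0.04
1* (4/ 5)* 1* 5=4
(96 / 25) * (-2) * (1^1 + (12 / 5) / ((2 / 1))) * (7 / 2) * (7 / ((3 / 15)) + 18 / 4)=-291984 / 125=-2335.87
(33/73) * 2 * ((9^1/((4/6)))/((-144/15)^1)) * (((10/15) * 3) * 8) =-1485/73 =-20.34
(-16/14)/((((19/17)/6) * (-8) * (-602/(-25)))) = 1275/40033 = 0.03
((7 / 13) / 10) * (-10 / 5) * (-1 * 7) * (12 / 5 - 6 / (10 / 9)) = -147 / 65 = -2.26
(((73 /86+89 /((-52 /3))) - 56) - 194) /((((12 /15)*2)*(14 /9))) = -25586235 /250432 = -102.17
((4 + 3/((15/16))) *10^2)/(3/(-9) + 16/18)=1296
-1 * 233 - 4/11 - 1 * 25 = -2842/11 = -258.36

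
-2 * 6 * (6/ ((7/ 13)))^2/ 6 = -12168/ 49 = -248.33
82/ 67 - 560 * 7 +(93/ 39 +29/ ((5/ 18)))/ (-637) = -10871679037/ 2774135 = -3918.94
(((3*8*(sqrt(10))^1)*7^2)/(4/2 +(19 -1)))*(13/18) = 637*sqrt(10)/15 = 134.29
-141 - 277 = -418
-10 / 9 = -1.11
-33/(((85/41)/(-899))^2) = -44833334073/7225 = -6205305.75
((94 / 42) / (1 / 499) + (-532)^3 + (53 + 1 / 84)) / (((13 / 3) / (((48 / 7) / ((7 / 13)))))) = -151772138964 / 343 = -442484370.16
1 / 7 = 0.14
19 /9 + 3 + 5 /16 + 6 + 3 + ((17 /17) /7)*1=14683 /1008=14.57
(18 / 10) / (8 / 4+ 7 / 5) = 9 / 17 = 0.53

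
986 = 986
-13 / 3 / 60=-13 / 180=-0.07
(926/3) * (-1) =-926/3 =-308.67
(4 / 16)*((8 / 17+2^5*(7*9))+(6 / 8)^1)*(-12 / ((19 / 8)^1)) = -823026 / 323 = -2548.07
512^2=262144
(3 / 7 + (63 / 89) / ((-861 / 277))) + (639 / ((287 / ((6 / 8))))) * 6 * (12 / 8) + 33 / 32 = 1898745 / 116768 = 16.26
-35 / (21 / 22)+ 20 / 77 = -36.41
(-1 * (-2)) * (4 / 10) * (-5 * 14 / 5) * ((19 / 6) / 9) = -532 / 135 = -3.94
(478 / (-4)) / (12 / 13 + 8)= -3107 / 232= -13.39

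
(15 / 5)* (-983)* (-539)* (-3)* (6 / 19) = -28611198 / 19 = -1505852.53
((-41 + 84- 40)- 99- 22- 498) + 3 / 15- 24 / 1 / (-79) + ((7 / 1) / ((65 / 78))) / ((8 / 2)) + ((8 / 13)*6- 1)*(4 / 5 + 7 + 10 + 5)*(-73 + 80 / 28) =-50519039 / 10270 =-4919.09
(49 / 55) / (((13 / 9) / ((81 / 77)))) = 5103 / 7865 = 0.65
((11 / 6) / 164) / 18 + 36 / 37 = 638039 / 655344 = 0.97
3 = 3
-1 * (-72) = 72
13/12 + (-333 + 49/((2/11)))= -749/12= -62.42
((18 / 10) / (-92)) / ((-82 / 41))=9 / 920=0.01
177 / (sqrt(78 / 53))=59* sqrt(4134) / 26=145.90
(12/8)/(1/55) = 165/2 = 82.50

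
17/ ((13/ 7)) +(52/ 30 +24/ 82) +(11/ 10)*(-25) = -260959/ 15990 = -16.32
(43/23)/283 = 43/6509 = 0.01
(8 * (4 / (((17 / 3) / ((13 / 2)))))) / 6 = 104 / 17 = 6.12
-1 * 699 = -699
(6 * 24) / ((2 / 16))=1152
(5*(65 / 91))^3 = 15625 / 343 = 45.55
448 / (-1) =-448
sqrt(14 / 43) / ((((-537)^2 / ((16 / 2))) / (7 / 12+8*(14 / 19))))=2954*sqrt(602) / 706792419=0.00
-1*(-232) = 232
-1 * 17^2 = -289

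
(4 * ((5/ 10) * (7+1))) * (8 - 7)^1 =16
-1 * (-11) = 11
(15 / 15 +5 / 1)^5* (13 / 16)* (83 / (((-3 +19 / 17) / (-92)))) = 102519027 / 4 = 25629756.75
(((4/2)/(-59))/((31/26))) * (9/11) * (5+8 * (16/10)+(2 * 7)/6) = -47112/100595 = -0.47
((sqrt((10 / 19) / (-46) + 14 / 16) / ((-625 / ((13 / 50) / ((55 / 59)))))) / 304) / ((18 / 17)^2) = -0.00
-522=-522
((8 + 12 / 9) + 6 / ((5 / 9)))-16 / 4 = 242 / 15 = 16.13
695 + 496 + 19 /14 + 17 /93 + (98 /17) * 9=27544043 /22134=1244.42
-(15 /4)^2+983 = 15503 /16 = 968.94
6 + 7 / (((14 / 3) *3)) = 13 / 2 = 6.50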